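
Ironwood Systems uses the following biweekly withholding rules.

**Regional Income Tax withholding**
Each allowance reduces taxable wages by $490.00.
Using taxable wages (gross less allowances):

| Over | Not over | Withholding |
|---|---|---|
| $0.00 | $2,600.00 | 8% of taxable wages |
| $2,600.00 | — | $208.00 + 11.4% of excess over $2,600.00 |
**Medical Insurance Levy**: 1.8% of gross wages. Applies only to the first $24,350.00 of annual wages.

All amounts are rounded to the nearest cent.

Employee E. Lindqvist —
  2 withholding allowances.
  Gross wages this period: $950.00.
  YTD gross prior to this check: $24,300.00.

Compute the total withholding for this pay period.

Regional Income Tax: taxable = $950.00 − 2×$490.00 = $-30.00
  Taxable ≤ 0 → $0.00
Medical Insurance Levy: cap $24,350.00 − YTD $24,300.00 = $50.00 subject; 1.8% × $50.00 = $0.90
Total: $0.00 + $0.90 = $0.90

$0.90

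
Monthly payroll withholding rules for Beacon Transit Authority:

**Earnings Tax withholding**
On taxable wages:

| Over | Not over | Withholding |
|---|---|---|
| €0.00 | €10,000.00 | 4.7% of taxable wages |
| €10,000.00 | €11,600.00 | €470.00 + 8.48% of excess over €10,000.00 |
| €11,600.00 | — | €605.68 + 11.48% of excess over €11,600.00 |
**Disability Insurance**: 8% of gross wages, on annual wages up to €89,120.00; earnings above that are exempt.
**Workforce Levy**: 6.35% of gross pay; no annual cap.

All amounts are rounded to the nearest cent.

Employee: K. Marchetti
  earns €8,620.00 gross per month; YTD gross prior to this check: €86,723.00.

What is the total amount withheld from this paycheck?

€1,144.27

Earnings Tax: taxable = €8,620.00
  4.7% × €8,620.00 = €405.14
Disability Insurance: cap €89,120.00 − YTD €86,723.00 = €2,397.00 subject; 8% × €2,397.00 = €191.76
Workforce Levy: 6.35% × €8,620.00 = €547.37
Total: €405.14 + €191.76 + €547.37 = €1,144.27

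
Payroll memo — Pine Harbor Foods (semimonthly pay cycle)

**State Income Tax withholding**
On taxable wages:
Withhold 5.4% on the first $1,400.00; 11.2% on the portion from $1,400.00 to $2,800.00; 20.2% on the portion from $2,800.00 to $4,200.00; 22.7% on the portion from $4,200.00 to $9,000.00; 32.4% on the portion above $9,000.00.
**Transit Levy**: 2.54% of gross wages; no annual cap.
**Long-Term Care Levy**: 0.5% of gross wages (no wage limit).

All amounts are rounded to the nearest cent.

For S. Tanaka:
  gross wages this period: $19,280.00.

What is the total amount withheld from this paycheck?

$5,521.63

State Income Tax: taxable = $19,280.00
  $1,604.80 + 32.4% × ($19,280.00 − $9,000.00) = $1,604.80 + 32.4% × $10,280.00 = $4,935.52
Transit Levy: 2.54% × $19,280.00 = $489.71
Long-Term Care Levy: 0.5% × $19,280.00 = $96.40
Total: $4,935.52 + $489.71 + $96.40 = $5,521.63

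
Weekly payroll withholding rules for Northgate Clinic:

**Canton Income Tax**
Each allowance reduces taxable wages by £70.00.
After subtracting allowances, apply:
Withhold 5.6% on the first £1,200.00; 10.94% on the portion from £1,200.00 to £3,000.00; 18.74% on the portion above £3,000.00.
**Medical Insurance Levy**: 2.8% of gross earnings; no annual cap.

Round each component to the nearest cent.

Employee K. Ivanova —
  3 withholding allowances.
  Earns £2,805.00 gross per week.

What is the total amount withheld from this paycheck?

Canton Income Tax: taxable = £2,805.00 − 3×£70.00 = £2,595.00
  £67.20 + 10.94% × (£2,595.00 − £1,200.00) = £67.20 + 10.94% × £1,395.00 = £219.81
Medical Insurance Levy: 2.8% × £2,805.00 = £78.54
Total: £219.81 + £78.54 = £298.35

£298.35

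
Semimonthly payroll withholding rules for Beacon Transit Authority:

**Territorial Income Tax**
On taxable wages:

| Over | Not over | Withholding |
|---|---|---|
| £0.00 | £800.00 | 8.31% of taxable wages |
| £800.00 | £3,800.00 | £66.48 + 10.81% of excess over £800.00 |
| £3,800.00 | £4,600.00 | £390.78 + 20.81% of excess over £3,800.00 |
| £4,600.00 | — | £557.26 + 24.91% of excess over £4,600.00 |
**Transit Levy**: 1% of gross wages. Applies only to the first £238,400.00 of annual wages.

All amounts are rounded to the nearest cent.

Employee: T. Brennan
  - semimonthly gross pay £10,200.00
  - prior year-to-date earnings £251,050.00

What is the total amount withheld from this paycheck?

£1,952.22

Territorial Income Tax: taxable = £10,200.00
  £557.26 + 24.91% × (£10,200.00 − £4,600.00) = £557.26 + 24.91% × £5,600.00 = £1,952.22
Transit Levy: YTD £251,050.00 ≥ cap £238,400.00 → £0.00
Total: £1,952.22 + £0.00 = £1,952.22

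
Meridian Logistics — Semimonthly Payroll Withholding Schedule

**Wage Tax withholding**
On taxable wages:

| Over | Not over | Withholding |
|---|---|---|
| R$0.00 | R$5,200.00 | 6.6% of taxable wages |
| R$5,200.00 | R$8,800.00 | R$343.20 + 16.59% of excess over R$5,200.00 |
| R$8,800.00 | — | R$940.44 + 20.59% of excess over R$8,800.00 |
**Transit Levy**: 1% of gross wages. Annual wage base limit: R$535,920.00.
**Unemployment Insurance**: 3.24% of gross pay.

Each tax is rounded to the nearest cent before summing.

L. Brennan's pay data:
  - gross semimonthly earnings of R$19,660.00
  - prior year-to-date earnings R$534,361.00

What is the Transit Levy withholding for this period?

R$15.59

Transit Levy: cap R$535,920.00 − YTD R$534,361.00 = R$1,559.00 subject; 1% × R$1,559.00 = R$15.59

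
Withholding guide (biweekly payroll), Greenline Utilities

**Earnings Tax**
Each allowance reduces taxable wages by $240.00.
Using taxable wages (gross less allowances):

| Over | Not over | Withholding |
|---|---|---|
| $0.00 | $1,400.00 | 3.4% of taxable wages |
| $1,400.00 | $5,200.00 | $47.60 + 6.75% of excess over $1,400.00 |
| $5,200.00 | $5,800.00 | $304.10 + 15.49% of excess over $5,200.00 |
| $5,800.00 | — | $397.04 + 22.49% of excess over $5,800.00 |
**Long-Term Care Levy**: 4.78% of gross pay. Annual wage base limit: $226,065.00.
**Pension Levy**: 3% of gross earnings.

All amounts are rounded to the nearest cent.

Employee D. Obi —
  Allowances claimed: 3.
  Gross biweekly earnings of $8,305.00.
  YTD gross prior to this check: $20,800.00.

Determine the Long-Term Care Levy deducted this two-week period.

Long-Term Care Levy: 4.78% × $8,305.00 = $396.98

$396.98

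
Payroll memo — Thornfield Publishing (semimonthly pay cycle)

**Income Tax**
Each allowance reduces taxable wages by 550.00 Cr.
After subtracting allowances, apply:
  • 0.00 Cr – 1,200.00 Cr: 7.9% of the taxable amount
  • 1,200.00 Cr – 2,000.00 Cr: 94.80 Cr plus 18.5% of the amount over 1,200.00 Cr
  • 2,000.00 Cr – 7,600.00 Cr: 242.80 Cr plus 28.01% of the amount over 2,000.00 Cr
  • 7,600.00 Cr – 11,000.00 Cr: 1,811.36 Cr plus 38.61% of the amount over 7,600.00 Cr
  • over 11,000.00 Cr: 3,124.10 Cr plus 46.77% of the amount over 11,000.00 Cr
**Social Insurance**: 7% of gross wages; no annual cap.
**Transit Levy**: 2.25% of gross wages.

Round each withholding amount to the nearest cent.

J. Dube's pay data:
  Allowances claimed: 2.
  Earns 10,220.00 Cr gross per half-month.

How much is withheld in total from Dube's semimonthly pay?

3,343.58 Cr

Income Tax: taxable = 10,220.00 Cr − 2×550.00 Cr = 9,120.00 Cr
  1,811.36 Cr + 38.61% × (9,120.00 Cr − 7,600.00 Cr) = 1,811.36 Cr + 38.61% × 1,520.00 Cr = 2,398.23 Cr
Social Insurance: 7% × 10,220.00 Cr = 715.40 Cr
Transit Levy: 2.25% × 10,220.00 Cr = 229.95 Cr
Total: 2,398.23 Cr + 715.40 Cr + 229.95 Cr = 3,343.58 Cr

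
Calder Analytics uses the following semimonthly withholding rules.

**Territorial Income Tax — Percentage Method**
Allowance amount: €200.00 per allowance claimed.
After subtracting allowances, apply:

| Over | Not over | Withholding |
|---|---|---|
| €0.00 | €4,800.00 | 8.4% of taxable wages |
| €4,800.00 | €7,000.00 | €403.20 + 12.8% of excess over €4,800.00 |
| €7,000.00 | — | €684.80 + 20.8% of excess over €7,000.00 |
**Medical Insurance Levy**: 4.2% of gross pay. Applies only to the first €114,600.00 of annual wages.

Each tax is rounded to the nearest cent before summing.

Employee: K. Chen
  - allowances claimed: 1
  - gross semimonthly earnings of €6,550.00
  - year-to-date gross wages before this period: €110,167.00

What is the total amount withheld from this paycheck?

€787.79

Territorial Income Tax: taxable = €6,550.00 − 1×€200.00 = €6,350.00
  €403.20 + 12.8% × (€6,350.00 − €4,800.00) = €403.20 + 12.8% × €1,550.00 = €601.60
Medical Insurance Levy: cap €114,600.00 − YTD €110,167.00 = €4,433.00 subject; 4.2% × €4,433.00 = €186.19
Total: €601.60 + €186.19 = €787.79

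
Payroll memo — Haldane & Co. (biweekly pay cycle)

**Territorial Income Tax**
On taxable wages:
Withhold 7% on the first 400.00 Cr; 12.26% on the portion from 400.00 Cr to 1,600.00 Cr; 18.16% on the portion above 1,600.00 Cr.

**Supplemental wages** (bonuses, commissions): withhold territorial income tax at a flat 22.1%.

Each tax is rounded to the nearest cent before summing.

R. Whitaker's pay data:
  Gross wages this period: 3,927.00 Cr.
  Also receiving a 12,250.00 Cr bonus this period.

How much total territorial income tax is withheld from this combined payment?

3,304.95 Cr

Territorial Income Tax: taxable = 3,927.00 Cr
  175.12 Cr + 18.16% × (3,927.00 Cr − 1,600.00 Cr) = 175.12 Cr + 18.16% × 2,327.00 Cr = 597.70 Cr
Supplemental (22.1% flat on bonus): 22.1% × 12,250.00 Cr = 2,707.25 Cr
Total territorial income tax: 597.70 Cr + 2,707.25 Cr = 3,304.95 Cr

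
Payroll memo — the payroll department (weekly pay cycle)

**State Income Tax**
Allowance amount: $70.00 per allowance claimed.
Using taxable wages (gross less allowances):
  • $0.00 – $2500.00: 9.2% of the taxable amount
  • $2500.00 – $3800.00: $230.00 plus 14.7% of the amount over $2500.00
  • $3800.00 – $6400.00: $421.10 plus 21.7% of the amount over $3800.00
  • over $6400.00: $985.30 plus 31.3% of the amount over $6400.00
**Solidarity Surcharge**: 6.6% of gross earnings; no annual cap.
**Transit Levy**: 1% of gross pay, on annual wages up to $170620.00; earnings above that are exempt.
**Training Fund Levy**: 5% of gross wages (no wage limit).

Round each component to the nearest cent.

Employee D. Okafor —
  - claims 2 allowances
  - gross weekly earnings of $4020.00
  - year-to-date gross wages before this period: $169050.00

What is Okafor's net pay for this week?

$3099.52

State Income Tax: taxable = $4020.00 − 2×$70.00 = $3880.00
  $421.10 + 21.7% × ($3880.00 − $3800.00) = $421.10 + 21.7% × $80.00 = $438.46
Solidarity Surcharge: 6.6% × $4020.00 = $265.32
Transit Levy: cap $170620.00 − YTD $169050.00 = $1570.00 subject; 1% × $1570.00 = $15.70
Training Fund Levy: 5% × $4020.00 = $201.00
Total withheld: $438.46 + $265.32 + $15.70 + $201.00 = $920.48
Net pay: $4020.00 − $920.48 = $3099.52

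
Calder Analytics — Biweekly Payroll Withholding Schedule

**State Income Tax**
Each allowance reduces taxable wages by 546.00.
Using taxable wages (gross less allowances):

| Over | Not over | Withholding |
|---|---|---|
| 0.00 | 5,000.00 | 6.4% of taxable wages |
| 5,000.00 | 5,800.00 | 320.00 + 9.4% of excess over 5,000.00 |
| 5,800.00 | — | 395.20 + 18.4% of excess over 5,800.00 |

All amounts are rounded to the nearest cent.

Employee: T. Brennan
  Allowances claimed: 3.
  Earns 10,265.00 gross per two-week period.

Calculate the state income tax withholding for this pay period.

State Income Tax: taxable = 10,265.00 − 3×546.00 = 8,627.00
  395.20 + 18.4% × (8,627.00 − 5,800.00) = 395.20 + 18.4% × 2,827.00 = 915.37

915.37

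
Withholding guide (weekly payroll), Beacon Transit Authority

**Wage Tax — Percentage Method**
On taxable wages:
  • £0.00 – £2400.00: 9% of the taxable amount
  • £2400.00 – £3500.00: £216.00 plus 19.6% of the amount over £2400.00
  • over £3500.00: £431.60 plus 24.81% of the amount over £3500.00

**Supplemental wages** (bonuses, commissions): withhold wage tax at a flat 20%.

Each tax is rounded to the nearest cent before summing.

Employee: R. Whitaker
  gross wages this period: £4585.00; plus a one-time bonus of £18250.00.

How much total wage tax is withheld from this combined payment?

£4350.79

Wage Tax: taxable = £4585.00
  £431.60 + 24.81% × (£4585.00 − £3500.00) = £431.60 + 24.81% × £1085.00 = £700.79
Supplemental (20% flat on bonus): 20% × £18250.00 = £3650.00
Total wage tax: £700.79 + £3650.00 = £4350.79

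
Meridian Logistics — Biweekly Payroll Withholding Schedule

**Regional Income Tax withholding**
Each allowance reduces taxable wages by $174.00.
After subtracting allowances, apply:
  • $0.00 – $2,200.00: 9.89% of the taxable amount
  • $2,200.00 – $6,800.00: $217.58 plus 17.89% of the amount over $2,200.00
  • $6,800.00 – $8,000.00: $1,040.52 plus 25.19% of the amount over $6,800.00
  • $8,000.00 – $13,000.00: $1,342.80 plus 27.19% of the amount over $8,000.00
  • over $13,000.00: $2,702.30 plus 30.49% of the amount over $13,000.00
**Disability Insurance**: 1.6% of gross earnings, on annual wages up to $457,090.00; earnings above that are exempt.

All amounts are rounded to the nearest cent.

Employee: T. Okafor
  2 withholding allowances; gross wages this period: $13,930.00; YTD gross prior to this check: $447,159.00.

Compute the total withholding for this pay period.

$3,038.65

Regional Income Tax: taxable = $13,930.00 − 2×$174.00 = $13,582.00
  $2,702.30 + 30.49% × ($13,582.00 − $13,000.00) = $2,702.30 + 30.49% × $582.00 = $2,879.75
Disability Insurance: cap $457,090.00 − YTD $447,159.00 = $9,931.00 subject; 1.6% × $9,931.00 = $158.90
Total: $2,879.75 + $158.90 = $3,038.65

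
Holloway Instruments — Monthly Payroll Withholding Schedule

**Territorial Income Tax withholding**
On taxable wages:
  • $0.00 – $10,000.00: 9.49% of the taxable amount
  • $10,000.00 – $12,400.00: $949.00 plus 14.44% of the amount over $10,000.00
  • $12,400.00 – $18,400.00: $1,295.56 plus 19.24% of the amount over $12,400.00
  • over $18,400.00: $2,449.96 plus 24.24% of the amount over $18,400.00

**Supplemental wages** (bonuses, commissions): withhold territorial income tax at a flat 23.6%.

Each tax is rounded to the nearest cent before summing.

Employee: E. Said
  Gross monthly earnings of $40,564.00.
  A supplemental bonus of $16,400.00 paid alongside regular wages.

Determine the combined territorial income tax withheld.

$11,692.91

Territorial Income Tax: taxable = $40,564.00
  $2,449.96 + 24.24% × ($40,564.00 − $18,400.00) = $2,449.96 + 24.24% × $22,164.00 = $7,822.51
Supplemental (23.6% flat on bonus): 23.6% × $16,400.00 = $3,870.40
Total territorial income tax: $7,822.51 + $3,870.40 = $11,692.91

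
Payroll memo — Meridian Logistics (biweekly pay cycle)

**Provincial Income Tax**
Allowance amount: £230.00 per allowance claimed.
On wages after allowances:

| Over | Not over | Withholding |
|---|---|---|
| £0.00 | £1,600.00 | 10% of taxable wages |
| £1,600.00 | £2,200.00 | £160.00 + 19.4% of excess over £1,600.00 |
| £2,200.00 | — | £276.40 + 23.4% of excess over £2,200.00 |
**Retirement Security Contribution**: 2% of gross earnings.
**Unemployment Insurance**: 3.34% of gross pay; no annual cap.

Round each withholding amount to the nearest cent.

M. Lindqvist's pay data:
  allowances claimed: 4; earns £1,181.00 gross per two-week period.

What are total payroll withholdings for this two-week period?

£89.17

Provincial Income Tax: taxable = £1,181.00 − 4×£230.00 = £261.00
  10% × £261.00 = £26.10
Retirement Security Contribution: 2% × £1,181.00 = £23.62
Unemployment Insurance: 3.34% × £1,181.00 = £39.45
Total: £26.10 + £23.62 + £39.45 = £89.17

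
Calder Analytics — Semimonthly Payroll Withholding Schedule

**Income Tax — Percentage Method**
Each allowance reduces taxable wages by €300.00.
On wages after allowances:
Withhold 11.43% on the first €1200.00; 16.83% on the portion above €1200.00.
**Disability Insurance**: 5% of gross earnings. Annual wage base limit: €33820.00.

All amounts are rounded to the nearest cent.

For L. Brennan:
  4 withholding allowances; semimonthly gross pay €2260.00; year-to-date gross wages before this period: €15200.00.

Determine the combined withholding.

€234.16

Income Tax: taxable = €2260.00 − 4×€300.00 = €1060.00
  11.43% × €1060.00 = €121.16
Disability Insurance: 5% × €2260.00 = €113.00
Total: €121.16 + €113.00 = €234.16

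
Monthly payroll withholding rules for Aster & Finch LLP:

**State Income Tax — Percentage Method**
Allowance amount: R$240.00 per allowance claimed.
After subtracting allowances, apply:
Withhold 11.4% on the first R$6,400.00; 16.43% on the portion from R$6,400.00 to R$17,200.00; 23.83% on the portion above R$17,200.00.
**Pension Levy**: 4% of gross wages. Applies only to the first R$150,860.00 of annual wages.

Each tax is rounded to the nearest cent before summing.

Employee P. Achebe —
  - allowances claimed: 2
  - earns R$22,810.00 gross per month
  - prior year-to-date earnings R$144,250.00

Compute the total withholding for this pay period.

State Income Tax: taxable = R$22,810.00 − 2×R$240.00 = R$22,330.00
  R$2,504.04 + 23.83% × (R$22,330.00 − R$17,200.00) = R$2,504.04 + 23.83% × R$5,130.00 = R$3,726.52
Pension Levy: cap R$150,860.00 − YTD R$144,250.00 = R$6,610.00 subject; 4% × R$6,610.00 = R$264.40
Total: R$3,726.52 + R$264.40 = R$3,990.92

R$3,990.92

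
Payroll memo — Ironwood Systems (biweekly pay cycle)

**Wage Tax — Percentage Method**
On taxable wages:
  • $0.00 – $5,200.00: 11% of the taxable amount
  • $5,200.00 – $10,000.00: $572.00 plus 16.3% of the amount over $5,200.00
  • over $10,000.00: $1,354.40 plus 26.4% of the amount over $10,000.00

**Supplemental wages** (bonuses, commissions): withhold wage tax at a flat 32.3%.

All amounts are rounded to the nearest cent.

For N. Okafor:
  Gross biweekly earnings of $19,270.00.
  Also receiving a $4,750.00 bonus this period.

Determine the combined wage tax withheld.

$5,335.93

Wage Tax: taxable = $19,270.00
  $1,354.40 + 26.4% × ($19,270.00 − $10,000.00) = $1,354.40 + 26.4% × $9,270.00 = $3,801.68
Supplemental (32.3% flat on bonus): 32.3% × $4,750.00 = $1,534.25
Total wage tax: $3,801.68 + $1,534.25 = $5,335.93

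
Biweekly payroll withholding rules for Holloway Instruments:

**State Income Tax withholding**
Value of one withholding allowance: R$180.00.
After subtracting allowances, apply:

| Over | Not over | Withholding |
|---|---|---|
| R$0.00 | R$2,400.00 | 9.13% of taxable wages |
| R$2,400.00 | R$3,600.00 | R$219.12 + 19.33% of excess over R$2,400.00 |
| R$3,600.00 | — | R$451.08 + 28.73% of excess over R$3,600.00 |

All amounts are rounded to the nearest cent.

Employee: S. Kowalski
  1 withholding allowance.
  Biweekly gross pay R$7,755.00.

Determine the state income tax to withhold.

R$1,593.10

State Income Tax: taxable = R$7,755.00 − 1×R$180.00 = R$7,575.00
  R$451.08 + 28.73% × (R$7,575.00 − R$3,600.00) = R$451.08 + 28.73% × R$3,975.00 = R$1,593.10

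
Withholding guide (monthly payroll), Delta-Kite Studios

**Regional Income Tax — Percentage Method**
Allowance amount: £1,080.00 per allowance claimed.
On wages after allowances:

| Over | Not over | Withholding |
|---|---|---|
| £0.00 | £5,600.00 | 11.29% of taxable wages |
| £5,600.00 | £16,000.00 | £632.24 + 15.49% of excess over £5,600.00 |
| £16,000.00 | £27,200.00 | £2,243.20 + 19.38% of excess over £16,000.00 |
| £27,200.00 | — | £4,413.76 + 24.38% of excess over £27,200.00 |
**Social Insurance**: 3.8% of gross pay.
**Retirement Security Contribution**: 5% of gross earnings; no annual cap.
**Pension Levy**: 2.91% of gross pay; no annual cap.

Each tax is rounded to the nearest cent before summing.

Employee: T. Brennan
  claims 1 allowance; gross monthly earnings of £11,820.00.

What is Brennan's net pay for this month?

Regional Income Tax: taxable = £11,820.00 − 1×£1,080.00 = £10,740.00
  £632.24 + 15.49% × (£10,740.00 − £5,600.00) = £632.24 + 15.49% × £5,140.00 = £1,428.43
Social Insurance: 3.8% × £11,820.00 = £449.16
Retirement Security Contribution: 5% × £11,820.00 = £591.00
Pension Levy: 2.91% × £11,820.00 = £343.96
Total withheld: £1,428.43 + £449.16 + £591.00 + £343.96 = £2,812.55
Net pay: £11,820.00 − £2,812.55 = £9,007.45

£9,007.45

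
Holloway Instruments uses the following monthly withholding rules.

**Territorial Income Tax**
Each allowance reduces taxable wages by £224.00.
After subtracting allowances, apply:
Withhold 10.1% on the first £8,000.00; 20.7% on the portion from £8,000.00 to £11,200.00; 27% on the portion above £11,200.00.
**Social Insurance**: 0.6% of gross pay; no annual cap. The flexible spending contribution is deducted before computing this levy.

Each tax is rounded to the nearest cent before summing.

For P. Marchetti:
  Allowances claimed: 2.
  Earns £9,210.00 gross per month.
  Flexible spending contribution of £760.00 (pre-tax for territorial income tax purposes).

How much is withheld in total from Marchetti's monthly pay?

£859.11

Territorial Income Tax: taxable = £9,210.00 − £760.00 − 2×£224.00 = £8,002.00
  £808.00 + 20.7% × (£8,002.00 − £8,000.00) = £808.00 + 20.7% × £2.00 = £808.41
Social Insurance: 0.6% × £8,450.00 = £50.70
Total: £808.41 + £50.70 = £859.11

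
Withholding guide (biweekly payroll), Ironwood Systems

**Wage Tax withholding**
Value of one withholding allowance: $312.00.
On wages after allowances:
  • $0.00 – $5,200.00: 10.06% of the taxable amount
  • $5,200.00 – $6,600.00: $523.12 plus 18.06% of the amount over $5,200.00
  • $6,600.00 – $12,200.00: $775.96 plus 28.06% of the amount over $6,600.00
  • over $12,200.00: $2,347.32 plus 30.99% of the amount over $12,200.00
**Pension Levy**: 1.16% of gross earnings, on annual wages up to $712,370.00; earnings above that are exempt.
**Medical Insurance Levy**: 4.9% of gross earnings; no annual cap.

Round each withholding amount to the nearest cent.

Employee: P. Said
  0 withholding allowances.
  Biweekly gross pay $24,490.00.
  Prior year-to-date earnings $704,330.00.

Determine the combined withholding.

$7,449.26

Wage Tax: taxable = $24,490.00
  $2,347.32 + 30.99% × ($24,490.00 − $12,200.00) = $2,347.32 + 30.99% × $12,290.00 = $6,155.99
Pension Levy: cap $712,370.00 − YTD $704,330.00 = $8,040.00 subject; 1.16% × $8,040.00 = $93.26
Medical Insurance Levy: 4.9% × $24,490.00 = $1,200.01
Total: $6,155.99 + $93.26 + $1,200.01 = $7,449.26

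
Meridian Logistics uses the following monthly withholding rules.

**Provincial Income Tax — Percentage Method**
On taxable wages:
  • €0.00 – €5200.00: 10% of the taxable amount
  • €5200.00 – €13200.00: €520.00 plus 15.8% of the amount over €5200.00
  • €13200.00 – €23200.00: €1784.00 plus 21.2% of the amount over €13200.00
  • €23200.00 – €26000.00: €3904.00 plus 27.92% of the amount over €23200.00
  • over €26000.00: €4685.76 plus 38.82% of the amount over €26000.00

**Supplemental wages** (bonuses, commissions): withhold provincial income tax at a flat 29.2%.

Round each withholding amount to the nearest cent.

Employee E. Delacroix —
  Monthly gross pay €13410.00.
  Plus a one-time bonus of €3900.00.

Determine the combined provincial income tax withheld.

€2967.32

Provincial Income Tax: taxable = €13410.00
  €1784.00 + 21.2% × (€13410.00 − €13200.00) = €1784.00 + 21.2% × €210.00 = €1828.52
Supplemental (29.2% flat on bonus): 29.2% × €3900.00 = €1138.80
Total provincial income tax: €1828.52 + €1138.80 = €2967.32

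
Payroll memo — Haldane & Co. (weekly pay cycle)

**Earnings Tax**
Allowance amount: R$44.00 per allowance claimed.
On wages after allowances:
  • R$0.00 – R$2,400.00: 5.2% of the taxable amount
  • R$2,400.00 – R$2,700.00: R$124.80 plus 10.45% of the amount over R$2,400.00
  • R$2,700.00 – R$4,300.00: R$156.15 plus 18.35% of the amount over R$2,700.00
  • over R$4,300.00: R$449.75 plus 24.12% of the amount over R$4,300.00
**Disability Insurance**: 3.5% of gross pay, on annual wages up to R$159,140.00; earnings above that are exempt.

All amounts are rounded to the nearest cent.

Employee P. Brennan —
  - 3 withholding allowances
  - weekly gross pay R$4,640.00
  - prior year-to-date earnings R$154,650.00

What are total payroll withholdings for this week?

Earnings Tax: taxable = R$4,640.00 − 3×R$44.00 = R$4,508.00
  R$449.75 + 24.12% × (R$4,508.00 − R$4,300.00) = R$449.75 + 24.12% × R$208.00 = R$499.92
Disability Insurance: cap R$159,140.00 − YTD R$154,650.00 = R$4,490.00 subject; 3.5% × R$4,490.00 = R$157.15
Total: R$499.92 + R$157.15 = R$657.07

R$657.07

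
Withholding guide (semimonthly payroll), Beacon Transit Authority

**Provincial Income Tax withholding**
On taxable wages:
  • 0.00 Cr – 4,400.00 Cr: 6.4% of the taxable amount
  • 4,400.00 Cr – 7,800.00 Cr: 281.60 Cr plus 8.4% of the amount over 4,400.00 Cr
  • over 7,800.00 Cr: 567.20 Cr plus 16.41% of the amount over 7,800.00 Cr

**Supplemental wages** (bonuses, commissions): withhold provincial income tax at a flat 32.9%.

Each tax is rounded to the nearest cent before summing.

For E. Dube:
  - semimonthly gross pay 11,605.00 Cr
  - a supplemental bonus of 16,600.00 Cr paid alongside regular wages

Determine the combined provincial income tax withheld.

Provincial Income Tax: taxable = 11,605.00 Cr
  567.20 Cr + 16.41% × (11,605.00 Cr − 7,800.00 Cr) = 567.20 Cr + 16.41% × 3,805.00 Cr = 1,191.60 Cr
Supplemental (32.9% flat on bonus): 32.9% × 16,600.00 Cr = 5,461.40 Cr
Total provincial income tax: 1,191.60 Cr + 5,461.40 Cr = 6,653.00 Cr

6,653.00 Cr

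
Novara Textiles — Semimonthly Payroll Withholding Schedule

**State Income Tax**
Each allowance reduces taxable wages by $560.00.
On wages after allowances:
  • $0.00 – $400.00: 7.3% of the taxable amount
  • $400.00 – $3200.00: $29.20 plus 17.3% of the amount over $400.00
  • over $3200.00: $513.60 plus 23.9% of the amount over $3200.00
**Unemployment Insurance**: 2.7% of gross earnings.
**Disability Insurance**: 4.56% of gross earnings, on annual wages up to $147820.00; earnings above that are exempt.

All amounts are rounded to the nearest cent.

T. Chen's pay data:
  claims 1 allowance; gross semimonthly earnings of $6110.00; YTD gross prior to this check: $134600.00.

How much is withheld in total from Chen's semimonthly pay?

State Income Tax: taxable = $6110.00 − 1×$560.00 = $5550.00
  $513.60 + 23.9% × ($5550.00 − $3200.00) = $513.60 + 23.9% × $2350.00 = $1075.25
Unemployment Insurance: 2.7% × $6110.00 = $164.97
Disability Insurance: 4.56% × $6110.00 = $278.62
Total: $1075.25 + $164.97 + $278.62 = $1518.84

$1518.84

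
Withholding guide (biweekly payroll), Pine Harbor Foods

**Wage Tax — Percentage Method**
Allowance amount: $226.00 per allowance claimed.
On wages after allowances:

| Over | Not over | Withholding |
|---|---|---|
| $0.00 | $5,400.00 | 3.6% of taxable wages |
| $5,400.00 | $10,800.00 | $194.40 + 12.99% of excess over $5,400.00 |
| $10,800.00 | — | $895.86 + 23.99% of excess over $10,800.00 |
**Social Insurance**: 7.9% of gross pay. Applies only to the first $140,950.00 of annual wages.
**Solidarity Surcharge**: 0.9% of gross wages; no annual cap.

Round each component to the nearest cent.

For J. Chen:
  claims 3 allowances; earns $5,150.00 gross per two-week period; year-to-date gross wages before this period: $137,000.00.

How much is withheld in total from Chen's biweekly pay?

$519.39

Wage Tax: taxable = $5,150.00 − 3×$226.00 = $4,472.00
  3.6% × $4,472.00 = $160.99
Social Insurance: cap $140,950.00 − YTD $137,000.00 = $3,950.00 subject; 7.9% × $3,950.00 = $312.05
Solidarity Surcharge: 0.9% × $5,150.00 = $46.35
Total: $160.99 + $312.05 + $46.35 = $519.39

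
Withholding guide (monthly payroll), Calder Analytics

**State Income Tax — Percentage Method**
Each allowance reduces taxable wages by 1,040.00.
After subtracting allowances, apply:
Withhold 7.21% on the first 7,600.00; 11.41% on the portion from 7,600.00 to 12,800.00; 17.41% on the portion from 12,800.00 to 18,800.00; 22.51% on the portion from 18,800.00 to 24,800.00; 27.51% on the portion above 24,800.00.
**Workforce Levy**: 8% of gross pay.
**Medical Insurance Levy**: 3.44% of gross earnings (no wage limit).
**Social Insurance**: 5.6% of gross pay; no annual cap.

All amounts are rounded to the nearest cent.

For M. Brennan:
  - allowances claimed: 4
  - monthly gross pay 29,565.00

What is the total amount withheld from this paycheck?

8,740.80

State Income Tax: taxable = 29,565.00 − 4×1,040.00 = 25,405.00
  3,536.48 + 27.51% × (25,405.00 − 24,800.00) = 3,536.48 + 27.51% × 605.00 = 3,702.92
Workforce Levy: 8% × 29,565.00 = 2,365.20
Medical Insurance Levy: 3.44% × 29,565.00 = 1,017.04
Social Insurance: 5.6% × 29,565.00 = 1,655.64
Total: 3,702.92 + 2,365.20 + 1,017.04 + 1,655.64 = 8,740.80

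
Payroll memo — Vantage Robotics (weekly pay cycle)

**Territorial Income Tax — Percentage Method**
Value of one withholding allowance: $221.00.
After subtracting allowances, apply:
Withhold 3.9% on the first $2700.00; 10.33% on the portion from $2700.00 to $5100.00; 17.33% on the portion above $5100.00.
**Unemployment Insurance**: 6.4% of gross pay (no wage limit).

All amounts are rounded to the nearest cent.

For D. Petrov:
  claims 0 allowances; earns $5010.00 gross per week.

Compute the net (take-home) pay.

$4345.44

Territorial Income Tax: taxable = $5010.00
  $105.30 + 10.33% × ($5010.00 − $2700.00) = $105.30 + 10.33% × $2310.00 = $343.92
Unemployment Insurance: 6.4% × $5010.00 = $320.64
Total withheld: $343.92 + $320.64 = $664.56
Net pay: $5010.00 − $664.56 = $4345.44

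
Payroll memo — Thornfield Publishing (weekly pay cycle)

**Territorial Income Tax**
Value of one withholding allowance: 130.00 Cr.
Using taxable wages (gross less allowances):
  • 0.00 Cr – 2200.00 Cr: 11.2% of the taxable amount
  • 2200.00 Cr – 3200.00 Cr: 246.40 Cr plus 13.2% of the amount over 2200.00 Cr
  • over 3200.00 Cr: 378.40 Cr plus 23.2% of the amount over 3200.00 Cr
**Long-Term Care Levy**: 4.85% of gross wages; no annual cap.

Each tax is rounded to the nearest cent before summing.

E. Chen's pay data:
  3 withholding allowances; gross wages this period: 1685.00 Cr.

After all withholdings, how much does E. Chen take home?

Territorial Income Tax: taxable = 1685.00 Cr − 3×130.00 Cr = 1295.00 Cr
  11.2% × 1295.00 Cr = 145.04 Cr
Long-Term Care Levy: 4.85% × 1685.00 Cr = 81.72 Cr
Total withheld: 145.04 Cr + 81.72 Cr = 226.76 Cr
Net pay: 1685.00 Cr − 226.76 Cr = 1458.24 Cr

1458.24 Cr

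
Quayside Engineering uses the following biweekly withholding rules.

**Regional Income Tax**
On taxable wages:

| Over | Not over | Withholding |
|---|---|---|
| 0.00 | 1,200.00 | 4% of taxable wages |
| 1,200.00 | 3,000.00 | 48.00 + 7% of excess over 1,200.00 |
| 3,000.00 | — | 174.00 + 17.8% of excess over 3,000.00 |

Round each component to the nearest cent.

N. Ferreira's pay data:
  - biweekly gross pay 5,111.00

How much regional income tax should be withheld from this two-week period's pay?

549.76

Regional Income Tax: taxable = 5,111.00
  174.00 + 17.8% × (5,111.00 − 3,000.00) = 174.00 + 17.8% × 2,111.00 = 549.76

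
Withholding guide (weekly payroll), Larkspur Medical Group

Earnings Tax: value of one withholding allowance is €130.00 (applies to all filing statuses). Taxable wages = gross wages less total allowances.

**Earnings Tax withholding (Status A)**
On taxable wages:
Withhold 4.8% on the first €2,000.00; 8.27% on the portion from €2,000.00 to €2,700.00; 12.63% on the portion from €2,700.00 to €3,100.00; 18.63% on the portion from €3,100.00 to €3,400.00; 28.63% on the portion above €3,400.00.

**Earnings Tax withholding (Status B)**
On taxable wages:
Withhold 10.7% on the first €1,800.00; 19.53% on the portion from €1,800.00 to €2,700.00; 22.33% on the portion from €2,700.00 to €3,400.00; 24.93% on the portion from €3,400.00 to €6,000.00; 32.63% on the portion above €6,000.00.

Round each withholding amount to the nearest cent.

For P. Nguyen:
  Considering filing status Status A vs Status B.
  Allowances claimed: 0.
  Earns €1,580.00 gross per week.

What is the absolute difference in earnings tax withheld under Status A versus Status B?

Earnings Tax (Status A): taxable = €1,580.00
  4.8% × €1,580.00 = €75.84
Earnings Tax (Status B): taxable = €1,580.00
  10.7% × €1,580.00 = €169.06
Difference: |€75.84 − €169.06| = €93.22 (higher under Status B)

€93.22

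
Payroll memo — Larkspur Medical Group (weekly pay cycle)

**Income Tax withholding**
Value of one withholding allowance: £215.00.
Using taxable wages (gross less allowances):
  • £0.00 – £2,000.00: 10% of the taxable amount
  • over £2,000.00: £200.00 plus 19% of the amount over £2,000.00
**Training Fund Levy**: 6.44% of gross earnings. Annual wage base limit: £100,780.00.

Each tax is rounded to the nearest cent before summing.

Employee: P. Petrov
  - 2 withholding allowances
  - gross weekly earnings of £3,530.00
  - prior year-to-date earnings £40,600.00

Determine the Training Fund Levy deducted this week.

Training Fund Levy: 6.44% × £3,530.00 = £227.33

£227.33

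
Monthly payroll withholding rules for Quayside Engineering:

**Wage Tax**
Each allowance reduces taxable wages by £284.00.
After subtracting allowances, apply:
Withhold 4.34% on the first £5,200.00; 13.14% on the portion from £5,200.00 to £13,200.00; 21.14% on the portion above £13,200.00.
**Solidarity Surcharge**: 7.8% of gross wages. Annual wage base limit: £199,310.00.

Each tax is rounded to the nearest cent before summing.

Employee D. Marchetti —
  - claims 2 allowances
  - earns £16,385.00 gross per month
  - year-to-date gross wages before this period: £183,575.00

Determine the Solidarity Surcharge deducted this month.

£1,227.33

Solidarity Surcharge: cap £199,310.00 − YTD £183,575.00 = £15,735.00 subject; 7.8% × £15,735.00 = £1,227.33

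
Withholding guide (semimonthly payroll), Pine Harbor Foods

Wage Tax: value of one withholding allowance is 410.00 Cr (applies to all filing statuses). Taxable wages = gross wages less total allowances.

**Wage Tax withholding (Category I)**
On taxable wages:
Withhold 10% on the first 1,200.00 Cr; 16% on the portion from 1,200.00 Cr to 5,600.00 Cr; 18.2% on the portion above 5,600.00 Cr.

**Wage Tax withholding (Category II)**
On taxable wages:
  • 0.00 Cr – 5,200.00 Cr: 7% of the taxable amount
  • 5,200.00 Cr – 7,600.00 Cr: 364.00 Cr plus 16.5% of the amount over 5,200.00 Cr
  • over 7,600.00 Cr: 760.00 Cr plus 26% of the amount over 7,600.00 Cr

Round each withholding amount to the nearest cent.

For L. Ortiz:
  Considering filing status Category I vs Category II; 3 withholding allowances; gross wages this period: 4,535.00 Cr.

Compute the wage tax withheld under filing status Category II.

231.35 Cr

Wage Tax (Category II): taxable = 4,535.00 Cr − 3×410.00 Cr = 3,305.00 Cr
  7% × 3,305.00 Cr = 231.35 Cr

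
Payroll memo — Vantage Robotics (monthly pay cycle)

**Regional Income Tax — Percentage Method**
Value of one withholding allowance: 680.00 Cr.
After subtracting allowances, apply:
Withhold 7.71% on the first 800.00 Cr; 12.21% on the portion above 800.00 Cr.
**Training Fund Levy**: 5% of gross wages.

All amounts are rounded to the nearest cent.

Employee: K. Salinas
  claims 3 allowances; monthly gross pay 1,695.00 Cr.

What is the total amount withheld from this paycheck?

Regional Income Tax: taxable = 1,695.00 Cr − 3×680.00 Cr = -345.00 Cr
  Taxable ≤ 0 → 0.00 Cr
Training Fund Levy: 5% × 1,695.00 Cr = 84.75 Cr
Total: 0.00 Cr + 84.75 Cr = 84.75 Cr

84.75 Cr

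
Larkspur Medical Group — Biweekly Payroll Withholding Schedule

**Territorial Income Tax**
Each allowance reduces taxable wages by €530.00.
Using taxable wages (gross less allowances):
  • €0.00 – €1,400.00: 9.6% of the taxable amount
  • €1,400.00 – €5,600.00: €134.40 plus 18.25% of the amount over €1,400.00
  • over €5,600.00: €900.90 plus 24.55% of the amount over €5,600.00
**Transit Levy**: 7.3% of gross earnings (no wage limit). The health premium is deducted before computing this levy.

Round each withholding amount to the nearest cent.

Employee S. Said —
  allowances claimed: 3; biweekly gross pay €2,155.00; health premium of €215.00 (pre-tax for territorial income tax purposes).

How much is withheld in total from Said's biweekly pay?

Territorial Income Tax: taxable = €2,155.00 − €215.00 − 3×€530.00 = €350.00
  9.6% × €350.00 = €33.60
Transit Levy: 7.3% × €1,940.00 = €141.62
Total: €33.60 + €141.62 = €175.22

€175.22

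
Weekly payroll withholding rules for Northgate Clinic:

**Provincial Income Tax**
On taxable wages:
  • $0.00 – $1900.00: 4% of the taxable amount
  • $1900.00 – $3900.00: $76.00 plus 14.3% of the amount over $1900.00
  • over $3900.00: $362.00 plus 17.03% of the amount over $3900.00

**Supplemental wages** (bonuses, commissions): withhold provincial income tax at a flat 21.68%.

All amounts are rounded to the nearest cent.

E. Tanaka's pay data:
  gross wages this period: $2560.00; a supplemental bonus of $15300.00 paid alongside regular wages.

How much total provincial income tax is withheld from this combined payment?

$3487.42

Provincial Income Tax: taxable = $2560.00
  $76.00 + 14.3% × ($2560.00 − $1900.00) = $76.00 + 14.3% × $660.00 = $170.38
Supplemental (21.68% flat on bonus): 21.68% × $15300.00 = $3317.04
Total provincial income tax: $170.38 + $3317.04 = $3487.42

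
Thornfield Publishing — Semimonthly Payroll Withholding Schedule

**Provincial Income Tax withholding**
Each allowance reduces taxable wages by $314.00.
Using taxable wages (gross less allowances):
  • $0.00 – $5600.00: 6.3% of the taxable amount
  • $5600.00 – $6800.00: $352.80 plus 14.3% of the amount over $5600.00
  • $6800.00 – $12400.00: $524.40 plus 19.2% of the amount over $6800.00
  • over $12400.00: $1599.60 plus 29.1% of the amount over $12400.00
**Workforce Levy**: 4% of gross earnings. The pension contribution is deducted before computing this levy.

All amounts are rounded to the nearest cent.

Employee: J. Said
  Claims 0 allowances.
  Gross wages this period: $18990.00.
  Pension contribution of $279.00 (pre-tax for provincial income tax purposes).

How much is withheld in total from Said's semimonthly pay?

$4184.54

Provincial Income Tax: taxable = $18990.00 − $279.00 = $18711.00
  $1599.60 + 29.1% × ($18711.00 − $12400.00) = $1599.60 + 29.1% × $6311.00 = $3436.10
Workforce Levy: 4% × $18711.00 = $748.44
Total: $3436.10 + $748.44 = $4184.54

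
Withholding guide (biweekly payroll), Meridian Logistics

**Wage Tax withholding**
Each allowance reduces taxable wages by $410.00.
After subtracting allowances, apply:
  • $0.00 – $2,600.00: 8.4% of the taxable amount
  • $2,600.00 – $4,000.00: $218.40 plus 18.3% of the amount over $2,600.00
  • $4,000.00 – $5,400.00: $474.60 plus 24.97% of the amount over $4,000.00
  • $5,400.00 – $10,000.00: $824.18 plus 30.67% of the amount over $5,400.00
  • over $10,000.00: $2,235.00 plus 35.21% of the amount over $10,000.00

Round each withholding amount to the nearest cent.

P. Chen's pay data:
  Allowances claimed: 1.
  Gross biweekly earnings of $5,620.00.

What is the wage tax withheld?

Wage Tax: taxable = $5,620.00 − 1×$410.00 = $5,210.00
  $474.60 + 24.97% × ($5,210.00 − $4,000.00) = $474.60 + 24.97% × $1,210.00 = $776.74

$776.74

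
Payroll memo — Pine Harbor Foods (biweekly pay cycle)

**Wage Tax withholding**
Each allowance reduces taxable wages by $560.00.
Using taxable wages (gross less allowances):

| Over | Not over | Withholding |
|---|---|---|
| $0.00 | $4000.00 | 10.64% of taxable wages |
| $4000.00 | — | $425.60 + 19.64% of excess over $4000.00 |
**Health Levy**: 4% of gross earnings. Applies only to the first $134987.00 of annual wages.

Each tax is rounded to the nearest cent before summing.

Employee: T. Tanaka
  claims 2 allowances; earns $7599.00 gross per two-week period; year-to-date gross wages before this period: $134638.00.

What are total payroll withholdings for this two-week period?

Wage Tax: taxable = $7599.00 − 2×$560.00 = $6479.00
  $425.60 + 19.64% × ($6479.00 − $4000.00) = $425.60 + 19.64% × $2479.00 = $912.48
Health Levy: cap $134987.00 − YTD $134638.00 = $349.00 subject; 4% × $349.00 = $13.96
Total: $912.48 + $13.96 = $926.44

$926.44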